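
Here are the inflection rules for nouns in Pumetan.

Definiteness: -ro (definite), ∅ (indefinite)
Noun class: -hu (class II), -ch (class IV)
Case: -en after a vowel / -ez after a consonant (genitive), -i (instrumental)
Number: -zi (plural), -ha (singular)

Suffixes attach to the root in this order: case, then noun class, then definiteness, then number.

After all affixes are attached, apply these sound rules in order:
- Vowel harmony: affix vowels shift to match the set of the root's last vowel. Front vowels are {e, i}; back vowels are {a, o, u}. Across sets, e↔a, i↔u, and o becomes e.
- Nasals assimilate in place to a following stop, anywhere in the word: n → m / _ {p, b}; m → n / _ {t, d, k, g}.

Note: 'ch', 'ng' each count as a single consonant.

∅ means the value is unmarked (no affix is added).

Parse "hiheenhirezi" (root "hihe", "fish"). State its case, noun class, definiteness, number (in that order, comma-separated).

genitive, class II, definite, plural

Segment: hihe-en-hu-ro-zi.
case: -en/ez → genitive.
noun class: -hu → class II.
definiteness: -ro → definite.
number: -zi → plural.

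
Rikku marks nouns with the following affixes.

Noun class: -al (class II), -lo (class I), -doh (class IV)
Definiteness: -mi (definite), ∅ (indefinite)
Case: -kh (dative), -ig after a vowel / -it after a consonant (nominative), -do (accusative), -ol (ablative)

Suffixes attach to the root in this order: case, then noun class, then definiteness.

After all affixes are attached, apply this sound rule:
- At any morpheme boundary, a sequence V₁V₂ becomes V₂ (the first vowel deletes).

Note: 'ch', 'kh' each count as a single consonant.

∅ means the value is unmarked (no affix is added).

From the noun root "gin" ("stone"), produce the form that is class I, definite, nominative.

Attach case nominative -it (after consonant 'n') → ginit.
Attach noun class class I -lo → ginitlo.
Attach definiteness definite -mi → ginitlomi.
Vowel deletion: no change.

ginitlomi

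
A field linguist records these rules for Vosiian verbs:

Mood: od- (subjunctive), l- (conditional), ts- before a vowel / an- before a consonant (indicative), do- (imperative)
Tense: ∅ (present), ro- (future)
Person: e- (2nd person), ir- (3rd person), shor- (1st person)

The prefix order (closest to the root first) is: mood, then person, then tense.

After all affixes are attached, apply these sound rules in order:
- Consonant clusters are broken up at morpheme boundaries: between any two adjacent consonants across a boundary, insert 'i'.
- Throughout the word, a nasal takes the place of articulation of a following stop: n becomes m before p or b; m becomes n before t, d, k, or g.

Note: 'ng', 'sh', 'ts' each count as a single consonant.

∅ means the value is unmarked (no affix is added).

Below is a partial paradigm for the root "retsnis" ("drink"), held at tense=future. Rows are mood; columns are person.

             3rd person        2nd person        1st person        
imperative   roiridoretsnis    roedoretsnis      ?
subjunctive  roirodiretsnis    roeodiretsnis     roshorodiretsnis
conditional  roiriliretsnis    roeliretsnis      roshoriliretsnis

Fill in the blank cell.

Attach mood imperative do- → doretsnis.
Attach person 1st person shor- → shordoretsnis.
Attach tense future ro- → roshordoretsnis.
Apply epenthesis: roshordoretsnis → roshoridoretsnis.
Nasal assimilation: no change.

roshoridoretsnis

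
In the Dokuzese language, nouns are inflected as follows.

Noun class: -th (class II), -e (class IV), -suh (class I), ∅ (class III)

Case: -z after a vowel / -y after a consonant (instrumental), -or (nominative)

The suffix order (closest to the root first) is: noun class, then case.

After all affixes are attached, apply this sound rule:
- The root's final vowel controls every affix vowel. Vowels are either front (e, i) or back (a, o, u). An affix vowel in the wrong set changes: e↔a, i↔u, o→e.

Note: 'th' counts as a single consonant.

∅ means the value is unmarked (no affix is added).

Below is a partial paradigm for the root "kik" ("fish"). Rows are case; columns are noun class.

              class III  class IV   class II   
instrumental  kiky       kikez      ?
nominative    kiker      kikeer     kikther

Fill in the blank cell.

kikthy

Attach noun class class II -th → kikth.
Attach case instrumental -y (after consonant 'th') → kikthy.
Vowel harmony: no change.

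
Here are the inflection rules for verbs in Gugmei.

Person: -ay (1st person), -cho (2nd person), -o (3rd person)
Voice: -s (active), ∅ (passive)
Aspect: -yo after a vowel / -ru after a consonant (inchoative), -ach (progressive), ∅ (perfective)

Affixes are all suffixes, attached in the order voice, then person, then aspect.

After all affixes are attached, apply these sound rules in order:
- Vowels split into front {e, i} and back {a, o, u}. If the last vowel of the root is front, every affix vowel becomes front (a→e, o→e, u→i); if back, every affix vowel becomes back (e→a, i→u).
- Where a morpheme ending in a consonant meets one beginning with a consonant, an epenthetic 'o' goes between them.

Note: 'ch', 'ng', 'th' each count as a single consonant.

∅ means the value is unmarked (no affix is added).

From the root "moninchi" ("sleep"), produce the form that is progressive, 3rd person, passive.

voice = passive: zero marking, form stays moninchi.
Attach person 3rd person -o → moninchio.
Attach aspect progressive -ach → moninchioach.
Apply vowel harmony: moninchioach → moninchieech.
Epenthesis: no change.

moninchieech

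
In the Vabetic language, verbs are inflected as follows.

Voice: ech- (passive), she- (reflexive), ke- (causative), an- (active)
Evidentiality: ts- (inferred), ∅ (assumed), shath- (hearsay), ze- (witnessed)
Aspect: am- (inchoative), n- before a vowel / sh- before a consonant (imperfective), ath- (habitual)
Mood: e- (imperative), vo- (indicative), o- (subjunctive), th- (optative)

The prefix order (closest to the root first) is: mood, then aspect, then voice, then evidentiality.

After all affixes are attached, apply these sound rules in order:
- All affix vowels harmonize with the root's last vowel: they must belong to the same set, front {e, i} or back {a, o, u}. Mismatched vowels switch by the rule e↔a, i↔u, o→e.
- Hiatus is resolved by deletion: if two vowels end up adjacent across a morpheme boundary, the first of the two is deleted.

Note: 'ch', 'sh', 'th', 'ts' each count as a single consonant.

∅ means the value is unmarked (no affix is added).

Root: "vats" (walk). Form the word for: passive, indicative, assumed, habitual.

achathvovats

Attach mood indicative vo- → vovats.
Attach aspect habitual ath- → athvovats.
Attach voice passive ech- → echathvovats.
evidentiality = assumed: zero marking, form stays echathvovats.
Apply vowel harmony: echathvovats → achathvovats.
Vowel deletion: no change.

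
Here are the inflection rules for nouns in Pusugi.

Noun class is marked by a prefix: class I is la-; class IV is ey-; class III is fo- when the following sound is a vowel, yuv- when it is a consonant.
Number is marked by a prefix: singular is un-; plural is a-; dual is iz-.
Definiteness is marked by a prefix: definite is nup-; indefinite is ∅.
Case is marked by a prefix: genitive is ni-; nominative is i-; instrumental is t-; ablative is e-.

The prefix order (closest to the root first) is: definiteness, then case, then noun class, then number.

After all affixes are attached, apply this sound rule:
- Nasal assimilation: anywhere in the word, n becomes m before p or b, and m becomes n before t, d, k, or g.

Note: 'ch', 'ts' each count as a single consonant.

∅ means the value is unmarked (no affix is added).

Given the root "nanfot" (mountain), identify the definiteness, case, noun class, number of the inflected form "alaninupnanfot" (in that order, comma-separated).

Segment: a-la-ni-nup-nanfot.
definiteness: nup- → definite.
case: ni- → genitive.
noun class: la- → class I.
number: a- → plural.

definite, genitive, class I, plural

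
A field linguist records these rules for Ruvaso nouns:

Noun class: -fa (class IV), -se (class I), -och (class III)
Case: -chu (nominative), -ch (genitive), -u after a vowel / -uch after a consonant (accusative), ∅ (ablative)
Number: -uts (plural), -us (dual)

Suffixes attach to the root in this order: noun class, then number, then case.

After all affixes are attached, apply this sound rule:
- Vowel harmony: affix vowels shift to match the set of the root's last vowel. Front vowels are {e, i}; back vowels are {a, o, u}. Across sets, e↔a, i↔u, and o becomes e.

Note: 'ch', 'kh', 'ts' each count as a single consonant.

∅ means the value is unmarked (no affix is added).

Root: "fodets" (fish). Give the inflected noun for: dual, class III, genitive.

Attach noun class class III -och → fodetsoch.
Attach number dual -us → fodetsochus.
Attach case genitive -ch → fodetsochusch.
Apply vowel harmony: fodetsochusch → fodetsechisch.

fodetsechisch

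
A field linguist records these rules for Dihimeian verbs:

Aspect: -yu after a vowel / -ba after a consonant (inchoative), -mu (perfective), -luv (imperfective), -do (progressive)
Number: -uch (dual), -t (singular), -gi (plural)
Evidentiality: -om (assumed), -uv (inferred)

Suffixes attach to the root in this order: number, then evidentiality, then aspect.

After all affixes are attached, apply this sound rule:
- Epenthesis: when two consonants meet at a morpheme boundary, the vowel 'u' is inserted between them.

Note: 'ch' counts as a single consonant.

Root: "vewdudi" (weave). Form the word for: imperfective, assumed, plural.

Attach number plural -gi → vewdudigi.
Attach evidentiality assumed -om → vewdudigiom.
Attach aspect imperfective -luv → vewdudigiomluv.
Apply epenthesis: vewdudigiomluv → vewdudigiomuluv.

vewdudigiomuluv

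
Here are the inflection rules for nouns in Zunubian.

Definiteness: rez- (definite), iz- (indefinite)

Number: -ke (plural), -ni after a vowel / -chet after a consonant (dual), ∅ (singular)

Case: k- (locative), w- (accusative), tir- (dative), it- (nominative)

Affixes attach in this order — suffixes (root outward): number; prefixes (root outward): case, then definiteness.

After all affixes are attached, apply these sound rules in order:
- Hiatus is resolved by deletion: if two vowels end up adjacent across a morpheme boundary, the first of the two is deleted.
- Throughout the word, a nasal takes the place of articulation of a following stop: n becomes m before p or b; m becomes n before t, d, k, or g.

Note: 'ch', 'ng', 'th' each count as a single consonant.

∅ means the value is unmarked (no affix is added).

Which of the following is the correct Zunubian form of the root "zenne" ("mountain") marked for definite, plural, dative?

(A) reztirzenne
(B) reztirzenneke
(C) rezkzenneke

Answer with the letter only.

Attach case dative tir- → tirzenne.
Attach number plural -ke → tirzenneke.
Attach definiteness definite rez- → reztirzenneke.
Vowel deletion: no change.
Nasal assimilation: no change.
So the correct form is reztirzenneke, option (B).
(A) reztirzenne is wrong: it uses singular instead of plural for number.
(C) rezkzenneke is wrong: it uses locative instead of dative for case.

B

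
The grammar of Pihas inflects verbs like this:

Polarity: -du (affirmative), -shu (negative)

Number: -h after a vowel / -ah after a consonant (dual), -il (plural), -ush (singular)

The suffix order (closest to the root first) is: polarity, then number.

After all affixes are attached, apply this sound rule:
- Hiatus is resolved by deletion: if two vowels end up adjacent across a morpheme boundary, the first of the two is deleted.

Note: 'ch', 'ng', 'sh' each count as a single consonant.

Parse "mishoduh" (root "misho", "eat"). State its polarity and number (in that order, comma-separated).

Segment: misho-du-h.
polarity: -du → affirmative.
number: -h/ah → dual.

affirmative, dual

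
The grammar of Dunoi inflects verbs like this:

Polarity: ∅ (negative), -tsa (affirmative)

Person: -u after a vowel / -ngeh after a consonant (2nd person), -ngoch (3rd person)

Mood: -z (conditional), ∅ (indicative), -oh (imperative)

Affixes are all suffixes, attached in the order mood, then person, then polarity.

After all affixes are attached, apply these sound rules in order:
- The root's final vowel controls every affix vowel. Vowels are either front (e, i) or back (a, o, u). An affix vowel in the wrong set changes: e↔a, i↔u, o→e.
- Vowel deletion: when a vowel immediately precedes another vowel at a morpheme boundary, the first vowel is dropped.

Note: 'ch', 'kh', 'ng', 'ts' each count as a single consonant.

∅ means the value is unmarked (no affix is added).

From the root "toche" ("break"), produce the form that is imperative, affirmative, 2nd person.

Attach mood imperative -oh → tocheoh.
Attach person 2nd person -ngeh (after consonant 'h') → tocheohngeh.
Attach polarity affirmative -tsa → tocheohngehtsa.
Apply vowel harmony: tocheohngehtsa → tocheehngehtse.
Apply vowel deletion: tocheehngehtse → tochehngehtse.

tochehngehtse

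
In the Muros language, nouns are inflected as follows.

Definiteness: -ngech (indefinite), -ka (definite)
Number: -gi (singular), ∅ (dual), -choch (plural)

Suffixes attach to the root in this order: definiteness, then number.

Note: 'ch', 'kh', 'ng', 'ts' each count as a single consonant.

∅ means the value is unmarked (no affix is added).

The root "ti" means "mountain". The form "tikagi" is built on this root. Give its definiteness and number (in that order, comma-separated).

Segment: ti-ka-gi.
definiteness: -ka → definite.
number: -gi → singular.

definite, singular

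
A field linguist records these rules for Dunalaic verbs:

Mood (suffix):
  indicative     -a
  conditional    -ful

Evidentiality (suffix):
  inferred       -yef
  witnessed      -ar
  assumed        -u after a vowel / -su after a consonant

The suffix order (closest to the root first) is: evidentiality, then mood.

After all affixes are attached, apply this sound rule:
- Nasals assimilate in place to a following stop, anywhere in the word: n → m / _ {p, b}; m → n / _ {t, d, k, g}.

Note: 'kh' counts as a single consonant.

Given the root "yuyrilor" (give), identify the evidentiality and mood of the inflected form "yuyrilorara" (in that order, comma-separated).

Segment: yuyrilor-ar-a.
evidentiality: -ar → witnessed.
mood: -a → indicative.

witnessed, indicative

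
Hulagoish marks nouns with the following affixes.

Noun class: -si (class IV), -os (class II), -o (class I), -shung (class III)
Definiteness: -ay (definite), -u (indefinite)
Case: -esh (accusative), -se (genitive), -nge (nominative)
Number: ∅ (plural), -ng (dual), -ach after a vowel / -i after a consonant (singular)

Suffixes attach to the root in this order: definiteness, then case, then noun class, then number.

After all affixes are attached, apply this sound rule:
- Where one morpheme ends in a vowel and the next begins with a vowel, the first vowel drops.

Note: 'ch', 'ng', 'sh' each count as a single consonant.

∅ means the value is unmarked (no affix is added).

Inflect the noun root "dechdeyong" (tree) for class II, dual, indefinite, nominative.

Attach definiteness indefinite -u → dechdeyongu.
Attach case nominative -nge → dechdeyongunge.
Attach noun class class II -os → dechdeyongungeos.
Attach number dual -ng → dechdeyongungeosng.
Apply vowel deletion: dechdeyongungeosng → dechdeyongungosng.

dechdeyongungosng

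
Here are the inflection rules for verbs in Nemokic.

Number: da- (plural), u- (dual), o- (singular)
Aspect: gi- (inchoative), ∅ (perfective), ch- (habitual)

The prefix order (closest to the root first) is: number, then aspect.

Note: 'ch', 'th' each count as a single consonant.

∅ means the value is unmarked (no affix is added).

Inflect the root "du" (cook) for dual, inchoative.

giudu

Attach number dual u- → udu.
Attach aspect inchoative gi- → giudu.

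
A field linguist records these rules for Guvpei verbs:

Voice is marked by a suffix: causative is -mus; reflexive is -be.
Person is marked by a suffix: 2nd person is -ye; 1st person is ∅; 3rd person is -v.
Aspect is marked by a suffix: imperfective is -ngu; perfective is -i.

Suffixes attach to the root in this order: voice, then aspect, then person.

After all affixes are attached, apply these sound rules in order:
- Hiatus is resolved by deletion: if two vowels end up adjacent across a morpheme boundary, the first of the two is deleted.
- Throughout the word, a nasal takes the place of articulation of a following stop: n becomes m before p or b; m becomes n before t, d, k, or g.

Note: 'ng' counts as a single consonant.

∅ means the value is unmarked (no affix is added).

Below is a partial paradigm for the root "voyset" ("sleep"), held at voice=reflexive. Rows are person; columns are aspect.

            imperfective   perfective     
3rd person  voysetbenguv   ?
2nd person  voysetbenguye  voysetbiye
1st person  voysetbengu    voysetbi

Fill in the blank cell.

voysetbiv

Attach voice reflexive -be → voysetbe.
Attach aspect perfective -i → voysetbei.
Attach person 3rd person -v → voysetbeiv.
Apply vowel deletion: voysetbeiv → voysetbiv.
Nasal assimilation: no change.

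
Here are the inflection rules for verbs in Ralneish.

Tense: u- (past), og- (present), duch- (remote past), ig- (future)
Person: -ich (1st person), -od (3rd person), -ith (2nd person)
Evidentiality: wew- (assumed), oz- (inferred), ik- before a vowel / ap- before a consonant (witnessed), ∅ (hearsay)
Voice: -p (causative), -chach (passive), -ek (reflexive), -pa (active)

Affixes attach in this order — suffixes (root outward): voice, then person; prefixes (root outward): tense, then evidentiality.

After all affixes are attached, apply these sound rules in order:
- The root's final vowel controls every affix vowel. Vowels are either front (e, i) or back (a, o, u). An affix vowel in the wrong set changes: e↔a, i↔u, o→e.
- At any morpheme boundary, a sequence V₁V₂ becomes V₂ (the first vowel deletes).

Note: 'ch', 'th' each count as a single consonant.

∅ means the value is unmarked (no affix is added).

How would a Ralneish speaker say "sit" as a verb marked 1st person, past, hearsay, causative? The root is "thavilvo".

uthavilvopuch

Attach tense past u- → uthavilvo.
Attach voice causative -p → uthavilvop.
Attach person 1st person -ich → uthavilvopich.
evidentiality = hearsay: zero marking, form stays uthavilvopich.
Apply vowel harmony: uthavilvopich → uthavilvopuch.
Vowel deletion: no change.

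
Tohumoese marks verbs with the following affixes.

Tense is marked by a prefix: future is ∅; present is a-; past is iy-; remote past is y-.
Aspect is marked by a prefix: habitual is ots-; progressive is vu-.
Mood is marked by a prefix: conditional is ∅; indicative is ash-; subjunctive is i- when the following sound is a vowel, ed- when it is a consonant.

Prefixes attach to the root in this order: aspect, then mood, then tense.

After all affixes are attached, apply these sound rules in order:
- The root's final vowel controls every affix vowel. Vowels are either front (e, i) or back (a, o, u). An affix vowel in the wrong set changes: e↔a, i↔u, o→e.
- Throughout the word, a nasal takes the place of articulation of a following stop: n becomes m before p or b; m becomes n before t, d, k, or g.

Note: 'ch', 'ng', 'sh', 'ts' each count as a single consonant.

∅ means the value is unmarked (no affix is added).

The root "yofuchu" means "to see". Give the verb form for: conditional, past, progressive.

Attach aspect progressive vu- → vuyofuchu.
mood = conditional: zero marking, form stays vuyofuchu.
Attach tense past iy- → iyvuyofuchu.
Apply vowel harmony: iyvuyofuchu → uyvuyofuchu.
Nasal assimilation: no change.

uyvuyofuchu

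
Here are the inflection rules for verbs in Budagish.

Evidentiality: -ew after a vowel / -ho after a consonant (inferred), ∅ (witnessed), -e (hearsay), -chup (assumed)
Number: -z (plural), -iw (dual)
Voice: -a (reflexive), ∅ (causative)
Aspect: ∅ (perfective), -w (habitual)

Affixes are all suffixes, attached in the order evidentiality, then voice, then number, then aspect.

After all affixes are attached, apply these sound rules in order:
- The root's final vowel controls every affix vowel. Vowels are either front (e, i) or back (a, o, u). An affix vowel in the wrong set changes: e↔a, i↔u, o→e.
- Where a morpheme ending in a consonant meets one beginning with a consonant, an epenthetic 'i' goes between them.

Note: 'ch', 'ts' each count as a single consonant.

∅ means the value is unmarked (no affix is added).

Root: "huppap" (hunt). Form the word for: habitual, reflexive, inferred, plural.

huppapihoaziw

Attach evidentiality inferred -ho (after consonant 'p') → huppapho.
Attach voice reflexive -a → huppaphoa.
Attach number plural -z → huppaphoaz.
Attach aspect habitual -w → huppaphoazw.
Vowel harmony: no change.
Apply epenthesis: huppaphoazw → huppapihoaziw.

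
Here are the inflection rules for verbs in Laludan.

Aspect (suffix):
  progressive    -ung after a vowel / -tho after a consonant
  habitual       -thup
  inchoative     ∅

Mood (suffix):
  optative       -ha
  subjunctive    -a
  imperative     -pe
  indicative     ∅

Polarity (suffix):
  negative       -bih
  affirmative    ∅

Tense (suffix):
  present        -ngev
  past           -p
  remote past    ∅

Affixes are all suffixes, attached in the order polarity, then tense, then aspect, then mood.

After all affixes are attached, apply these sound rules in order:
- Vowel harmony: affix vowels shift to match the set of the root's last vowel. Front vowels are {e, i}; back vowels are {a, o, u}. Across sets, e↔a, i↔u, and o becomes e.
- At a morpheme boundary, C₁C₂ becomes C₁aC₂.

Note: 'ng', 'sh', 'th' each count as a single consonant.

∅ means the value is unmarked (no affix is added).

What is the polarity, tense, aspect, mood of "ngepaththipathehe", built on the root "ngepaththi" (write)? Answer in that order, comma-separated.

Segment: ngepaththi-p-tho-ha.
polarity: ∅ → affirmative.
tense: -p → past.
aspect: -ung/tho → progressive.
mood: -ha → optative.

affirmative, past, progressive, optative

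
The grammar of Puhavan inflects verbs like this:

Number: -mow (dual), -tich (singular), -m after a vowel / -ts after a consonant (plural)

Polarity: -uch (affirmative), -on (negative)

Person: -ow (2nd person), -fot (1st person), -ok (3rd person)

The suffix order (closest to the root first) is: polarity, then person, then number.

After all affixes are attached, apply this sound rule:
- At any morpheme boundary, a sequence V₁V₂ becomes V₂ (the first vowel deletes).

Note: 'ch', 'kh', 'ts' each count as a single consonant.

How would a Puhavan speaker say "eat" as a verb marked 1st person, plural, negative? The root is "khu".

khonfotts

Attach polarity negative -on → khuon.
Attach person 1st person -fot → khuonfot.
Attach number plural -ts (after consonant 't') → khuonfotts.
Apply vowel deletion: khuonfotts → khonfotts.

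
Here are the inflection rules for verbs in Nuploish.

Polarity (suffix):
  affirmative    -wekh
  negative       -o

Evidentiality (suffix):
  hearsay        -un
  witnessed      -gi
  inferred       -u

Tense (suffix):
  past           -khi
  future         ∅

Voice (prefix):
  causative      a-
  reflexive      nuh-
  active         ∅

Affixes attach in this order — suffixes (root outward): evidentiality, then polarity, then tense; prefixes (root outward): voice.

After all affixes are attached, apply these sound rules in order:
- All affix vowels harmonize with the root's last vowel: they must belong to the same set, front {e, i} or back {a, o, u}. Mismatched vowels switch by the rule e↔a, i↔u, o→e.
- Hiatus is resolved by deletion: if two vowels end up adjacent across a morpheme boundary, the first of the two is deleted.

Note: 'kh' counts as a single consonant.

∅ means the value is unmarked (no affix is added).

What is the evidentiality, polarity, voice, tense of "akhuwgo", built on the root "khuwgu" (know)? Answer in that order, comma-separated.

Segment: a-khuwgu-u-o.
evidentiality: -u → inferred.
polarity: -o → negative.
voice: a- → causative.
tense: ∅ → future.

inferred, negative, causative, future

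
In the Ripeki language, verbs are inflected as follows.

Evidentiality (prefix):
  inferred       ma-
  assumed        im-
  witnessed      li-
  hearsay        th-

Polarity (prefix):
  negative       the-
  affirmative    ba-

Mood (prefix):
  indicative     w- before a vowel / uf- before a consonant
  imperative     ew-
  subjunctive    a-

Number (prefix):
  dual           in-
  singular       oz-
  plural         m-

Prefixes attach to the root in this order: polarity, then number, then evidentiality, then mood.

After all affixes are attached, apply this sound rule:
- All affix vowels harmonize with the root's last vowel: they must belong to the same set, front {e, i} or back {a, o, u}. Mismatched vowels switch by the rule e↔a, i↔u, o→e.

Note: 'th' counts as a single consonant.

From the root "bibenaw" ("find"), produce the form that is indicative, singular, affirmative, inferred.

Attach polarity affirmative ba- → babibenaw.
Attach number singular oz- → ozbabibenaw.
Attach evidentiality inferred ma- → maozbabibenaw.
Attach mood indicative uf- (before consonant 'm') → ufmaozbabibenaw.
Vowel harmony: no change.

ufmaozbabibenaw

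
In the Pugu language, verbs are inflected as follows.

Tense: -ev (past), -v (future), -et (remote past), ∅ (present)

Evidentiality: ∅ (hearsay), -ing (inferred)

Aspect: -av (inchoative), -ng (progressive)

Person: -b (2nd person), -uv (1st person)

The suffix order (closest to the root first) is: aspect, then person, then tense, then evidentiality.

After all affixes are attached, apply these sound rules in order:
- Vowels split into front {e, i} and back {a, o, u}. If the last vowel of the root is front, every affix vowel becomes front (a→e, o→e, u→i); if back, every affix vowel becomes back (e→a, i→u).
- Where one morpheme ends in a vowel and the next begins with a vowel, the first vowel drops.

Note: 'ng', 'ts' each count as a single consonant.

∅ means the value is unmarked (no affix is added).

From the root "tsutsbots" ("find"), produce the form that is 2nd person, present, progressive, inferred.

Attach aspect progressive -ng → tsutsbotsng.
Attach person 2nd person -b → tsutsbotsngb.
tense = present: zero marking, form stays tsutsbotsngb.
Attach evidentiality inferred -ing → tsutsbotsngbing.
Apply vowel harmony: tsutsbotsngbing → tsutsbotsngbung.
Vowel deletion: no change.

tsutsbotsngbung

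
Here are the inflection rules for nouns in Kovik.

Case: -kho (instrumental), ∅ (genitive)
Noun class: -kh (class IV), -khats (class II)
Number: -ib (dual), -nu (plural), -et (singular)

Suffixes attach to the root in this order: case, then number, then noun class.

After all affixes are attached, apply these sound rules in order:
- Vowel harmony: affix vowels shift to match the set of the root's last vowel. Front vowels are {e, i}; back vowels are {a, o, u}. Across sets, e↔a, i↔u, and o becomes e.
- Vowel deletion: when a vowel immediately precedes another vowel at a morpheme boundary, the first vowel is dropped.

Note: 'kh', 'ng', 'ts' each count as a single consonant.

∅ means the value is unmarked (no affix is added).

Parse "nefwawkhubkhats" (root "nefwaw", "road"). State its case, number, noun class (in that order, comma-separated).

instrumental, dual, class II

Segment: nefwaw-kho-ib-khats.
case: -kho → instrumental.
number: -ib → dual.
noun class: -khats → class II.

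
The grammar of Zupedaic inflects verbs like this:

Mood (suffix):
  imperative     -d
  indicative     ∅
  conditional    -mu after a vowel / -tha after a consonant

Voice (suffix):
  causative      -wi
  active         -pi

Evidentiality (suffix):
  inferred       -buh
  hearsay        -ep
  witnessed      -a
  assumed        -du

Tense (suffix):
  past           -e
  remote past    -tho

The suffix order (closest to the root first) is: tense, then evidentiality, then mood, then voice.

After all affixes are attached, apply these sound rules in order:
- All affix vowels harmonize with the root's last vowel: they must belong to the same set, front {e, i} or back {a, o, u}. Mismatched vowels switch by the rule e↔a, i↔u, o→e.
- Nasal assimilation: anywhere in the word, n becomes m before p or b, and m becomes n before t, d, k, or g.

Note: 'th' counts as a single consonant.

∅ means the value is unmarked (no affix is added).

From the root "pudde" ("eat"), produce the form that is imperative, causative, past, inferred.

puddeebihdwi

Attach tense past -e → puddee.
Attach evidentiality inferred -buh → puddeebuh.
Attach mood imperative -d → puddeebuhd.
Attach voice causative -wi → puddeebuhdwi.
Apply vowel harmony: puddeebuhdwi → puddeebihdwi.
Nasal assimilation: no change.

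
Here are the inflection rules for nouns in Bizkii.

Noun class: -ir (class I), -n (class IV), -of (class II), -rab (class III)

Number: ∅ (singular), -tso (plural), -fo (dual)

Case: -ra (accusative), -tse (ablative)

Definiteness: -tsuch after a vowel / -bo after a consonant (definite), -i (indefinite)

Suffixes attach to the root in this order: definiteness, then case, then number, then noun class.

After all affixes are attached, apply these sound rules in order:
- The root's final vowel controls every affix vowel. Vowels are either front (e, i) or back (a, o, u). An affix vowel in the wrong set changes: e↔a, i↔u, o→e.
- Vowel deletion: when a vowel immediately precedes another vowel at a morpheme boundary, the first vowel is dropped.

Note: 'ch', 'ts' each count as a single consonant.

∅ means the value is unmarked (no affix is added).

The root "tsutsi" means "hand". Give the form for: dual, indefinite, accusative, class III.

Attach definiteness indefinite -i → tsutsii.
Attach case accusative -ra → tsutsiira.
Attach number dual -fo → tsutsiirafo.
Attach noun class class III -rab → tsutsiiraforab.
Apply vowel harmony: tsutsiiraforab → tsutsiirefereb.
Apply vowel deletion: tsutsiirefereb → tsutsirefereb.

tsutsirefereb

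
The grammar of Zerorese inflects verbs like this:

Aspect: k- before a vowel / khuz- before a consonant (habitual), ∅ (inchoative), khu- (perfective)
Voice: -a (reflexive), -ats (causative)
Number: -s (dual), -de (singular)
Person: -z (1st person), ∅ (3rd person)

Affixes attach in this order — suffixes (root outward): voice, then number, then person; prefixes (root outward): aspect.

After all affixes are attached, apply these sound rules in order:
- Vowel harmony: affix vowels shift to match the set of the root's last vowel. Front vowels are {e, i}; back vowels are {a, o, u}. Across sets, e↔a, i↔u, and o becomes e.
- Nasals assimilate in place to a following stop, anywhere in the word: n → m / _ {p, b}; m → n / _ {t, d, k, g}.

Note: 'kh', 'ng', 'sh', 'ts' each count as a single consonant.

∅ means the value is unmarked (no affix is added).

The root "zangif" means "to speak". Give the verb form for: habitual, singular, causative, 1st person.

khizzangifetsdez

Attach voice causative -ats → zangifats.
Attach number singular -de → zangifatsde.
Attach aspect habitual khuz- (before consonant 'z') → khuzzangifatsde.
Attach person 1st person -z → khuzzangifatsdez.
Apply vowel harmony: khuzzangifatsdez → khizzangifetsdez.
Nasal assimilation: no change.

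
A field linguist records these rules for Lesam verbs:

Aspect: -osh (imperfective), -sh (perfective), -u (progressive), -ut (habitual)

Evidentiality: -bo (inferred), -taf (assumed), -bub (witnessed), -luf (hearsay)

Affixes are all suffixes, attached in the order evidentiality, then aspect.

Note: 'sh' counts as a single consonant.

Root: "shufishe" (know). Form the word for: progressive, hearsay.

shufishelufu

Attach evidentiality hearsay -luf → shufisheluf.
Attach aspect progressive -u → shufishelufu.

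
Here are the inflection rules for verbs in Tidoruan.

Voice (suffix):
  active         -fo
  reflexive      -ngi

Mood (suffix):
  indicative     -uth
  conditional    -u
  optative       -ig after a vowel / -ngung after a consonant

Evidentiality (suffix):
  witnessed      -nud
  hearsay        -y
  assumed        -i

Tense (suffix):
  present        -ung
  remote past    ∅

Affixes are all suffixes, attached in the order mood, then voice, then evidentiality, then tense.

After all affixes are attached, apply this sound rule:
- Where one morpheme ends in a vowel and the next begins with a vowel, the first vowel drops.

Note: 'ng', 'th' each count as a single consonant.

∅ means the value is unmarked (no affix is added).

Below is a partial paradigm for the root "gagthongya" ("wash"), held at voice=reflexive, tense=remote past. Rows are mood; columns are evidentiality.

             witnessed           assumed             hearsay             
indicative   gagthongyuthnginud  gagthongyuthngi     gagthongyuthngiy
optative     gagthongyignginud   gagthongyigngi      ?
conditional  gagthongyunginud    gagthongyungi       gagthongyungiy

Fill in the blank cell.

gagthongyigngiy

Attach mood optative -ig (after vowel 'a') → gagthongyaig.
Attach voice reflexive -ngi → gagthongyaigngi.
Attach evidentiality hearsay -y → gagthongyaigngiy.
tense = remote past: zero marking, form stays gagthongyaigngiy.
Apply vowel deletion: gagthongyaigngiy → gagthongyigngiy.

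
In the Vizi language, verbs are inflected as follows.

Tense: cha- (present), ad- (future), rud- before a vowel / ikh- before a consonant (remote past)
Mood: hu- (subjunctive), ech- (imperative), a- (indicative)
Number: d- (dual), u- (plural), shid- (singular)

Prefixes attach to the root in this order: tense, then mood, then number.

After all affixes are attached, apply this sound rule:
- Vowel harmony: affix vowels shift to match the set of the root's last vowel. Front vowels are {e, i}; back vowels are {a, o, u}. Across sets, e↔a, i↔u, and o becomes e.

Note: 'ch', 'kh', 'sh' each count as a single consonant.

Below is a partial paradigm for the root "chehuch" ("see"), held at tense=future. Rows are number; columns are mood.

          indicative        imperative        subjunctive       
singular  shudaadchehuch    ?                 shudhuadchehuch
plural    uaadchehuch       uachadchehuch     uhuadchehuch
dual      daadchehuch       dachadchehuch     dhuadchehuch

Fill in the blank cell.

shudachadchehuch

Attach tense future ad- → adchehuch.
Attach mood imperative ech- → echadchehuch.
Attach number singular shid- → shidechadchehuch.
Apply vowel harmony: shidechadchehuch → shudachadchehuch.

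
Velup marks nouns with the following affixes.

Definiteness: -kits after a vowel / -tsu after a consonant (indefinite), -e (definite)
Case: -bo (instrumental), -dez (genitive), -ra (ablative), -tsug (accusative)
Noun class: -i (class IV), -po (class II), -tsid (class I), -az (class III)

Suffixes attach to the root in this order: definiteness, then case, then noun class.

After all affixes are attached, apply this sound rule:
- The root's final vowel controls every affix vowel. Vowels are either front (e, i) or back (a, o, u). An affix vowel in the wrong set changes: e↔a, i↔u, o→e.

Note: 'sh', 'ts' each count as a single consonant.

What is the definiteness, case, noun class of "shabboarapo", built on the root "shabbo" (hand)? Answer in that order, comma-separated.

Segment: shabbo-e-ra-po.
definiteness: -e → definite.
case: -ra → ablative.
noun class: -po → class II.

definite, ablative, class II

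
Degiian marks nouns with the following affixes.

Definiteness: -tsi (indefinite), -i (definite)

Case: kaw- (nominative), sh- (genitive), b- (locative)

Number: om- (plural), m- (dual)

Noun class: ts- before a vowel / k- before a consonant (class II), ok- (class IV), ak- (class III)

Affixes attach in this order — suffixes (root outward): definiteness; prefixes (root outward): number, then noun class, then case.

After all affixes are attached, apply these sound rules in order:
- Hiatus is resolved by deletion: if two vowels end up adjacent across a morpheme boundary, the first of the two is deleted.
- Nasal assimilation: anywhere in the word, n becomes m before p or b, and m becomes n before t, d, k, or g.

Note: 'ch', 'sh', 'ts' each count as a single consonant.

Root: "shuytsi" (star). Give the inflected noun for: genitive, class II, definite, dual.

Attach number dual m- → mshuytsi.
Attach noun class class II k- (before consonant 'm') → kmshuytsi.
Attach case genitive sh- → shkmshuytsi.
Attach definiteness definite -i → shkmshuytsii.
Apply vowel deletion: shkmshuytsii → shkmshuytsi.
Nasal assimilation: no change.

shkmshuytsi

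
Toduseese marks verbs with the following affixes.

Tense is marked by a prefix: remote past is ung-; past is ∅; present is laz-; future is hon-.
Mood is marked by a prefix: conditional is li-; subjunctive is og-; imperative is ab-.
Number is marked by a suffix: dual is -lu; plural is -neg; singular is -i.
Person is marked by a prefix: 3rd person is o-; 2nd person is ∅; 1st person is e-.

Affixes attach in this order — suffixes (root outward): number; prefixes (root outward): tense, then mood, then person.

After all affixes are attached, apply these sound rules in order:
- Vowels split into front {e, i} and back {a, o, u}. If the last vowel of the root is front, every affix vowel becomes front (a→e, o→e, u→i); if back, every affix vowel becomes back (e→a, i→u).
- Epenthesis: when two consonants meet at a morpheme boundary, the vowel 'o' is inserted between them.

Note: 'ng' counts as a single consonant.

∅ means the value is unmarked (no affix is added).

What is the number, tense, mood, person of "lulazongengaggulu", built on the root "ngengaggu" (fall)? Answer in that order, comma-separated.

Segment: li-laz-ngengaggu-lu.
number: -lu → dual.
tense: laz- → present.
mood: li- → conditional.
person: ∅ → 2nd person.

dual, present, conditional, 2nd person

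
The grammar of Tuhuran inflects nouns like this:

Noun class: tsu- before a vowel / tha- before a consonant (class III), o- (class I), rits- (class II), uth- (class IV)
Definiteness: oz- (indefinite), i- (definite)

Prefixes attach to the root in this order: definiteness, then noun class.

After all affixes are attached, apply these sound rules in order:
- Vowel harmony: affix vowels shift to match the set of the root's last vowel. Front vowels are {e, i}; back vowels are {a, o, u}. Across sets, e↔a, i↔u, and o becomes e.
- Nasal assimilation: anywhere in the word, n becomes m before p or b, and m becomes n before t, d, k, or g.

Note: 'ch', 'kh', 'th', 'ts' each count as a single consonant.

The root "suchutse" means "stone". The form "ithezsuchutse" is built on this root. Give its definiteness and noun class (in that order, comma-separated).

indefinite, class IV

Segment: uth-oz-suchutse.
definiteness: oz- → indefinite.
noun class: uth- → class IV.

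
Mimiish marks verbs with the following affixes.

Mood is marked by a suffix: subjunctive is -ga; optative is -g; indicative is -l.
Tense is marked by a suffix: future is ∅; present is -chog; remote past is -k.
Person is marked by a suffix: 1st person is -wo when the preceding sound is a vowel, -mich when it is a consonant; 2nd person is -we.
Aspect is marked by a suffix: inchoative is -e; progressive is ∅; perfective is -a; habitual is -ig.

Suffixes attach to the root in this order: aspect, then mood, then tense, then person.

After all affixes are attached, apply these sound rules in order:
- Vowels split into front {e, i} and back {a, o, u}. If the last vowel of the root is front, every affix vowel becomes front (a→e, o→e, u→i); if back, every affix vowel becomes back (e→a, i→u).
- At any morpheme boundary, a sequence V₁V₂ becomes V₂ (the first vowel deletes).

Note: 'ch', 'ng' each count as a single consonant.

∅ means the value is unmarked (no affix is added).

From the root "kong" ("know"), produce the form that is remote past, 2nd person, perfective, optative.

Attach aspect perfective -a → konga.
Attach mood optative -g → kongag.
Attach tense remote past -k → kongagk.
Attach person 2nd person -we → kongagkwe.
Apply vowel harmony: kongagkwe → kongagkwa.
Vowel deletion: no change.

kongagkwa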